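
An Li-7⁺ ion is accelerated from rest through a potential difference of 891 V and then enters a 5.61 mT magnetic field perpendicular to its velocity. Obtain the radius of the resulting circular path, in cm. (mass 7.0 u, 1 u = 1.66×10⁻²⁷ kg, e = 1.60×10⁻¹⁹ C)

The kinetic energy gained is K = qV = (1×1.60×10^-19)(891) = 1.43×10^-16 J.
v = √(2K/m) = 1.57×10^5 m/s.
r = mv/(qB) = (1.16×10^-26)(1.57×10^5) / [(1×1.60×10^-19)(5.61×10^-3)] = 2.03 m.

r ≈ 203 cm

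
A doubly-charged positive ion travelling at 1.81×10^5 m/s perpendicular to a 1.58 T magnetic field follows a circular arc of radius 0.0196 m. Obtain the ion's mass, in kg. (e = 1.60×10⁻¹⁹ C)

m ≈ 5.48×10^-26 kg

qvB = mv²/r ⇒ m = qBr/v.
m = (2×1.60×10^-19)(1.58)(0.0196) / (1.81×10^5) = 5.48×10^-26 kg.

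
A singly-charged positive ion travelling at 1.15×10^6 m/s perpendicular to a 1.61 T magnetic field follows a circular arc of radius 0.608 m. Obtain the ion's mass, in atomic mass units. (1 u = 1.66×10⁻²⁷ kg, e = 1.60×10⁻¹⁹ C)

qvB = mv²/r ⇒ m = qBr/v.
m = (1×1.60×10^-19)(1.61)(0.608) / (1.15×10^6) = 1.36×10^-25 kg = 82.0 u.

m ≈ 82.0 u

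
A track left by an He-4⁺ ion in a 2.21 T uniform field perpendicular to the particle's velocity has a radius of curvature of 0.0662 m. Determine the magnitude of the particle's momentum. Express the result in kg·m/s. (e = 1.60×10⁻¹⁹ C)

p ≈ 2.34×10^-20 kg·m/s

Since qvB = mv²/r, the momentum p = mv = qBr.
p = (1×1.60×10^-19)(2.21)(0.0662) = 2.34×10^-20 kg·m/s.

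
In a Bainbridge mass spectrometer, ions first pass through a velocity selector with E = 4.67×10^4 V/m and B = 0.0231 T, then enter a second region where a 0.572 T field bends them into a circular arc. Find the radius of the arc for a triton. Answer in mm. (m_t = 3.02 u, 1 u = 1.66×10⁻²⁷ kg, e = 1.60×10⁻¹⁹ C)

The selector passes v = E/B = 4.67×10^4/0.0231 = 2.02×10^6 m/s.
In the deflection region, r = mv/(qB₂) = (5.01×10^-27)(2.02×10^6) / [(1×1.60×10^-19)(0.572)] = 0.111 m.

r ≈ 111 mm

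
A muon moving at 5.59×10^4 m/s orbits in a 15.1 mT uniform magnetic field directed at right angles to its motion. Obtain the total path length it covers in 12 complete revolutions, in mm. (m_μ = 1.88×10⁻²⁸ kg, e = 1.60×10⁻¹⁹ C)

L ≈ 328 mm

r = mv/(qB) = 4.35×10^-3 m, so one revolution covers 2πr = 0.0273 m.
In 12 revolutions: L = 12·2πr = 0.328 m.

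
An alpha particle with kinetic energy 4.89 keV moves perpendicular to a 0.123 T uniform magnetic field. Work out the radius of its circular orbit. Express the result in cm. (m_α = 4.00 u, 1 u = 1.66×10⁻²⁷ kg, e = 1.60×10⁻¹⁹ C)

Convert the energy: K = 4.89 keV = 7.82×10^-16 J.
v = √(2K/m) = √(2·7.82×10^-16/6.64×10^-27) = 4.85×10^5 m/s.
r = mv/(qB) = (6.64×10^-27)(4.85×10^5) / [(2×1.60×10^-19)(0.123)] = 0.0819 m.

r ≈ 8.19 cm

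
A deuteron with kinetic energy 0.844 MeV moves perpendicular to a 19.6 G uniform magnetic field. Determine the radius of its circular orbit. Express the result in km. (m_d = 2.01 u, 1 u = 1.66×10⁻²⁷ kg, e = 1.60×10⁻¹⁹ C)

r ≈ 0.0957 km

Convert the energy: K = 0.844 MeV = 1.35×10^-13 J.
v = √(2K/m) = √(2·1.35×10^-13/3.34×10^-27) = 9.00×10^6 m/s.
r = mv/(qB) = (3.34×10^-27)(9.00×10^6) / [(1×1.60×10^-19)(1.96×10^-3)] = 95.7 m.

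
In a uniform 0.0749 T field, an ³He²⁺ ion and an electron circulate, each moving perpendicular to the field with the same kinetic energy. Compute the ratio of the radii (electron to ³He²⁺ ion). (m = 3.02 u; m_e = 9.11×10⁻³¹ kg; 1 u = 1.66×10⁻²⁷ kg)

r = √(2mK)/(qB) ⇒ at equal K, r ∝ √m/q.
r_{electron}/r_{³He²⁺ ion} = 0.0270.

ratio ≈ 0.0270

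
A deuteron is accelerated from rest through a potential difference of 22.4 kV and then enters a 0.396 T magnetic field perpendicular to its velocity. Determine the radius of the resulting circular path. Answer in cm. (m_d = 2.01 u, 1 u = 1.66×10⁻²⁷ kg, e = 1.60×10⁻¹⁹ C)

r ≈ 7.72 cm

The kinetic energy gained is K = qV = (1×1.60×10^-19)(2.24×10^4) = 3.58×10^-15 J.
v = √(2K/m) = 1.47×10^6 m/s.
r = mv/(qB) = (3.34×10^-27)(1.47×10^6) / [(1×1.60×10^-19)(0.396)] = 0.0772 m.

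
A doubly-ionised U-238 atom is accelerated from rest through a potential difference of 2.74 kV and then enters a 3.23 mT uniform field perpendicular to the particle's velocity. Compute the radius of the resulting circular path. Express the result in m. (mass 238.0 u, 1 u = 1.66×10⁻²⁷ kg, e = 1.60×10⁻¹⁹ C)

The kinetic energy gained is K = qV = (2×1.60×10^-19)(2740) = 8.77×10^-16 J.
v = √(2K/m) = 6.66×10^4 m/s.
r = mv/(qB) = (3.95×10^-25)(6.66×10^4) / [(2×1.60×10^-19)(3.23×10^-3)] = 25.5 m.

r ≈ 25.5 m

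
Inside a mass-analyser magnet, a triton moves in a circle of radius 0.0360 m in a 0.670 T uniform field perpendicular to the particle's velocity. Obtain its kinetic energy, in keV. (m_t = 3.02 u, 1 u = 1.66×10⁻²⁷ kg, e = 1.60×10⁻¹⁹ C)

v = qBr/m = (1×1.60×10^-19)(0.670)(0.0360) / (5.01×10^-27) = 7.70×10^5 m/s.
K = ½mv² = 0.5·(5.01×10^-27)·(7.70×10^5)² = 1.49×10^-15 J = 9.28 keV.

K ≈ 9.28 keV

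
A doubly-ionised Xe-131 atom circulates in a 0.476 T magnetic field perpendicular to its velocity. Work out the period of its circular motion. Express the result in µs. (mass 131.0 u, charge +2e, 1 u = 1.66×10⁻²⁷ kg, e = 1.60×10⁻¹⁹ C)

T ≈ 8.97 µs

The cyclotron period is independent of speed: T = 2πm/(qB).
T = 2π(2.17×10^-25) / [(2×1.60×10^-19)(0.476)] = 8.97×10^-6 s.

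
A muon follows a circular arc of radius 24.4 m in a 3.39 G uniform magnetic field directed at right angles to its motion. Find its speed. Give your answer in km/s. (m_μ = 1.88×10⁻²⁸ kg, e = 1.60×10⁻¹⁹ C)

From qvB = mv²/r, v = qBr/m.
v = (1×1.60×10^-19)(3.39×10^-4)(24.4) / (1.88×10^-28) = 7.04×10^6 m/s.

v ≈ 7040 km/s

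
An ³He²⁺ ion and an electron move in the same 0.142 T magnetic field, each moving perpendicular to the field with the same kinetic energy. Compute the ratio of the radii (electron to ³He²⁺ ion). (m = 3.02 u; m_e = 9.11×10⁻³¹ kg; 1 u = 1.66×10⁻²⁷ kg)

ratio ≈ 0.0270

r = √(2mK)/(qB) ⇒ at equal K, r ∝ √m/q.
r_{electron}/r_{³He²⁺ ion} = 0.0270.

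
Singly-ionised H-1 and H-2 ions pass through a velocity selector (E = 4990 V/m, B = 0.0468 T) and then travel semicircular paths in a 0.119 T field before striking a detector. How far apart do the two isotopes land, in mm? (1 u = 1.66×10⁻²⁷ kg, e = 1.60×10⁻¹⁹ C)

Δd ≈ 18.6 mm

Both emerge at v = E/B₁ = 1.07×10^5 m/s.
r = mv/(qB₂), so r₁ = 9.296×10^-3 m and r₂ = 0.01859 m, giving Δr = 9.30×10^-3 m.
After a semicircle each ion lands a diameter 2r from the entry slit, so the separation is 2Δr = 0.0186 m.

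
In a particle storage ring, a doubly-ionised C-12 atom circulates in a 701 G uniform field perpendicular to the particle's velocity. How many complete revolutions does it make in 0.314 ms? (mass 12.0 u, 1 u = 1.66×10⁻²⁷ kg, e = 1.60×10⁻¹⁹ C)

T = 2πm/(qB) = 2π(1.992×10^-26) / [(2×1.60×10^-19)(0.0701)] = 5.5796×10^-6 s.
N = t/T = 3.14×10^-4 / 5.5796×10^-6 ≈ 56.28, so 56 complete revolutions.

N = 56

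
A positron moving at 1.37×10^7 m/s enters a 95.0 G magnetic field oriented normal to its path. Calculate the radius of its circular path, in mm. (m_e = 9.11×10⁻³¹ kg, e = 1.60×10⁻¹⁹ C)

r ≈ 8.21 mm

The magnetic force provides the centripetal force: qvB = mv²/r, so r = mv/(qB).
r = (9.11×10^-31 kg)(1.37×10^7 m/s) / [(1×1.60×10^-19 C)(9.50×10^-3 T)] = 8.21×10^-3 m.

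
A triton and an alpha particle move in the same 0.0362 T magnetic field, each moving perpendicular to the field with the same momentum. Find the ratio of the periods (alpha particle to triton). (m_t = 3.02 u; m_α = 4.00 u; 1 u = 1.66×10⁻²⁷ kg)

ratio ≈ 0.662

T = 2πm/(qB) is independent of speed, so T₂/T₁ = (m₂/q₂)/(m₁/q₁).
T_{alpha particle}/T_{triton} = (6.64×10^-27/2e) / (5.01×10^-27/1e) = 0.662.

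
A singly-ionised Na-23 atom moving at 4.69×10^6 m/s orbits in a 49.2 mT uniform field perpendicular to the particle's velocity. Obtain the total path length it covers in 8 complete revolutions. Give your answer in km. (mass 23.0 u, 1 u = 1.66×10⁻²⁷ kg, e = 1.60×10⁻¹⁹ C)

r = mv/(qB) = 22.7 m, so one revolution covers 2πr = 143 m.
In 8 revolutions: L = 8·2πr = 1140 m.

L ≈ 1.14 km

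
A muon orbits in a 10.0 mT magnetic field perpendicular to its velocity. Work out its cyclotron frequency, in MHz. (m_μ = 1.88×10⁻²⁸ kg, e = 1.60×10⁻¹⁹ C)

f ≈ 1.35 MHz

f = qB/(2πm) = (1×1.60×10^-19)(0.0100) / [2π(1.88×10^-28)] = 1.35×10^6 Hz.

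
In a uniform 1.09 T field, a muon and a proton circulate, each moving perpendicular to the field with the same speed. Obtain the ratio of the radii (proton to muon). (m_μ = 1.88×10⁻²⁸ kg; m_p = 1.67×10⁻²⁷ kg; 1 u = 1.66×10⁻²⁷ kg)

r = mv/(qB) ⇒ at equal v, r ∝ m/q.
r_{proton}/r_{muon} = 8.88.

ratio ≈ 8.88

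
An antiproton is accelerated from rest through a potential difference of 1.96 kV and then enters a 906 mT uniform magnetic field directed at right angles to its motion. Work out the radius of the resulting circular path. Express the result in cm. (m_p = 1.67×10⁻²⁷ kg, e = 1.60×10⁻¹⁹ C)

r ≈ 0.706 cm

The kinetic energy gained is K = qV = (1×1.60×10^-19)(1960) = 3.14×10^-16 J.
v = √(2K/m) = 6.13×10^5 m/s.
r = mv/(qB) = (1.67×10^-27)(6.13×10^5) / [(1×1.60×10^-19)(0.906)] = 7.06×10^-3 m.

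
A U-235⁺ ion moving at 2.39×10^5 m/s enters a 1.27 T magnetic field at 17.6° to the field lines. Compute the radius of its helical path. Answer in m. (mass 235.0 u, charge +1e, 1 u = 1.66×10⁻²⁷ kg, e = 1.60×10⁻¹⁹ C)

r ≈ 0.139 m

Only the perpendicular component v⊥ = v sin17.6° = 7.23×10^4 m/s is bent by the field.
r = m v⊥ /(qB) = (3.90×10^-25)(7.23×10^4) / [(1×1.60×10^-19)(1.27)] = 0.139 m.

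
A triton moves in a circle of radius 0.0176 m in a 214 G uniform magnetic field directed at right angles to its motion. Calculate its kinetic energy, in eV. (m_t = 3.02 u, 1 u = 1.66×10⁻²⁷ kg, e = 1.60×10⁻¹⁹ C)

v = qBr/m = (1×1.60×10^-19)(0.0214)(0.0176) / (5.01×10^-27) = 1.20×10^4 m/s.
K = ½mv² = 0.5·(5.01×10^-27)·(1.20×10^4)² = 3.62×10^-19 J = 2.26 eV.

K ≈ 2.26 eV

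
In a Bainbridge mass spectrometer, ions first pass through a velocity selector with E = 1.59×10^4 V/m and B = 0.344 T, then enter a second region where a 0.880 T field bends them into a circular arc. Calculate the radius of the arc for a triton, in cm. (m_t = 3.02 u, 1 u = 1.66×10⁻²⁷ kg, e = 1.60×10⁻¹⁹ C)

The selector passes v = E/B = 1.59×10^4/0.344 = 4.62×10^4 m/s.
In the deflection region, r = mv/(qB₂) = (5.01×10^-27)(4.62×10^4) / [(1×1.60×10^-19)(0.880)] = 1.65×10^-3 m.

r ≈ 0.165 cm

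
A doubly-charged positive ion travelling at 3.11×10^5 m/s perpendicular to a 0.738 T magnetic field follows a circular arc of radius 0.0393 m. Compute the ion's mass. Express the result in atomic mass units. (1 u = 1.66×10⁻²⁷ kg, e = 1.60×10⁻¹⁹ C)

m ≈ 18.0 u

qvB = mv²/r ⇒ m = qBr/v.
m = (2×1.60×10^-19)(0.738)(0.0393) / (3.11×10^5) = 2.98×10^-26 kg = 18.0 u.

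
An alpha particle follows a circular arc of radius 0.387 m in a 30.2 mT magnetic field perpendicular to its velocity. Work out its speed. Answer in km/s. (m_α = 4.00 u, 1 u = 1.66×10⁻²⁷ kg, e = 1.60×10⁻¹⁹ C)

From qvB = mv²/r, v = qBr/m.
v = (2×1.60×10^-19)(0.0302)(0.387) / (6.64×10^-27) = 5.63×10^5 m/s.

v ≈ 563 km/s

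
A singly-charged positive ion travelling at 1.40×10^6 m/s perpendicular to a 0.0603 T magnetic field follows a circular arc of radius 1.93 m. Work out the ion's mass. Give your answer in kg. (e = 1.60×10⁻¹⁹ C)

qvB = mv²/r ⇒ m = qBr/v.
m = (1×1.60×10^-19)(0.0603)(1.93) / (1.40×10^6) = 1.33×10^-26 kg.

m ≈ 1.33×10^-26 kg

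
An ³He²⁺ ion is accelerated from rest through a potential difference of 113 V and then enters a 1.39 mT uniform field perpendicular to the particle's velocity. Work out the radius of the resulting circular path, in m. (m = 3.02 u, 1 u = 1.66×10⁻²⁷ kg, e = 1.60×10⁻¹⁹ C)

r ≈ 1.35 m

The kinetic energy gained is K = qV = (2×1.60×10^-19)(113) = 3.62×10^-17 J.
v = √(2K/m) = 1.20×10^5 m/s.
r = mv/(qB) = (5.01×10^-27)(1.20×10^5) / [(2×1.60×10^-19)(1.39×10^-3)] = 1.35 m.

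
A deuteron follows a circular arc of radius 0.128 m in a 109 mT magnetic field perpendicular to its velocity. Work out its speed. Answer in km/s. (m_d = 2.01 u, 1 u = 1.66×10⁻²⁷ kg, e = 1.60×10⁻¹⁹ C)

v ≈ 669 km/s

From qvB = mv²/r, v = qBr/m.
v = (1×1.60×10^-19)(0.109)(0.128) / (3.34×10^-27) = 6.69×10^5 m/s.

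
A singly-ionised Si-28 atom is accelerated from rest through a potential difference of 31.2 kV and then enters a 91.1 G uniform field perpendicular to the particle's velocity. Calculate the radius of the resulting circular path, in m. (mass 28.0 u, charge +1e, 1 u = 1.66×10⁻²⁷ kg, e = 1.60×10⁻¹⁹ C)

The kinetic energy gained is K = qV = (1×1.60×10^-19)(3.12×10^4) = 4.99×10^-15 J.
v = √(2K/m) = 4.63×10^5 m/s.
r = mv/(qB) = (4.65×10^-26)(4.63×10^5) / [(1×1.60×10^-19)(9.11×10^-3)] = 14.8 m.

r ≈ 14.8 m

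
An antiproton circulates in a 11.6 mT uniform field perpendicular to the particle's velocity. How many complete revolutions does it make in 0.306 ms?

T = 2πm/(qB) = 2π(1.67×10^-27) / [(1×1.60×10^-19)(0.0116)] = 5.6535×10^-6 s.
N = t/T = 3.06×10^-4 / 5.6535×10^-6 ≈ 54.13, so 54 complete revolutions.

N = 54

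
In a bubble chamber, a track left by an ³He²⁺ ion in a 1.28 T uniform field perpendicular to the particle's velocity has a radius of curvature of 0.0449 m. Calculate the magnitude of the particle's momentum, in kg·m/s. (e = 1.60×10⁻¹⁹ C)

p ≈ 1.84×10^-20 kg·m/s

Since qvB = mv²/r, the momentum p = mv = qBr.
p = (2×1.60×10^-19)(1.28)(0.0449) = 1.84×10^-20 kg·m/s.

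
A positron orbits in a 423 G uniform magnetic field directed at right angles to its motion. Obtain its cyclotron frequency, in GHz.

f = qB/(2πm) = (1×1.60×10^-19)(0.0423) / [2π(9.11×10^-31)] = 1.18×10^9 Hz.

f ≈ 1.18 GHz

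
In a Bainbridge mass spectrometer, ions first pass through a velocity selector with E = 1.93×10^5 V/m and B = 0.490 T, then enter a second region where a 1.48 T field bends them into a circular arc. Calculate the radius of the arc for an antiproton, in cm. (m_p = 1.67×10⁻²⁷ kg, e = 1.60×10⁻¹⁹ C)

r ≈ 0.278 cm

The selector passes v = E/B = 1.93×10^5/0.490 = 3.94×10^5 m/s.
In the deflection region, r = mv/(qB₂) = (1.67×10^-27)(3.94×10^5) / [(1×1.60×10^-19)(1.48)] = 2.78×10^-3 m.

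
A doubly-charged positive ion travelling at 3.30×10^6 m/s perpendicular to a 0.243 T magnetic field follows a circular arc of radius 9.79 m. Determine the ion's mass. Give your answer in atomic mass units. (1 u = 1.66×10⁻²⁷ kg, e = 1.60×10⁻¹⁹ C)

m ≈ 139 u

qvB = mv²/r ⇒ m = qBr/v.
m = (2×1.60×10^-19)(0.243)(9.79) / (3.30×10^6) = 2.31×10^-25 kg = 139 u.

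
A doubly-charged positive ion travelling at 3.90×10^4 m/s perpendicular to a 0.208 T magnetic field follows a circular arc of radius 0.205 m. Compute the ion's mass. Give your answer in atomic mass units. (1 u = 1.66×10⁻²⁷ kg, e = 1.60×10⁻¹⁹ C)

m ≈ 211 u

qvB = mv²/r ⇒ m = qBr/v.
m = (2×1.60×10^-19)(0.208)(0.205) / (3.90×10^4) = 3.50×10^-25 kg = 211 u.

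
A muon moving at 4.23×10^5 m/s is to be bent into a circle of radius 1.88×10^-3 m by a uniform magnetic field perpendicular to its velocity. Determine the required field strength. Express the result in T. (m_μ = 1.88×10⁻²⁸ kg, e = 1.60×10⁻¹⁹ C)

qvB = mv²/r gives B = mv/(qr).
B = (1.88×10^-28)(4.23×10^5) / [(1×1.60×10^-19)(1.88×10^-3)] = 0.264 T.

B ≈ 0.264 T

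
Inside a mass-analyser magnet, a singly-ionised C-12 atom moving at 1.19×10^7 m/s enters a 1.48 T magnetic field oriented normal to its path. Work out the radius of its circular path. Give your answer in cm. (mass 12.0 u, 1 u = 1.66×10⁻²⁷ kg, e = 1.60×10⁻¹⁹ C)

r ≈ 100 cm

The magnetic force provides the centripetal force: qvB = mv²/r, so r = mv/(qB).
r = (1.99×10^-26 kg)(1.19×10^7 m/s) / [(1×1.60×10^-19 C)(1.48 T)] = 1.00 m.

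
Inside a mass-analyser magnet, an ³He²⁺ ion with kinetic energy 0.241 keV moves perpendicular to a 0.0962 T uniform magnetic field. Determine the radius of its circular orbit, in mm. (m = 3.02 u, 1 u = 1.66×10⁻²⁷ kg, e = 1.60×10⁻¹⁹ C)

r ≈ 20.2 mm

Convert the energy: K = 0.241 keV = 3.86×10^-17 J.
v = √(2K/m) = √(2·3.86×10^-17/5.01×10^-27) = 1.24×10^5 m/s.
r = mv/(qB) = (5.01×10^-27)(1.24×10^5) / [(2×1.60×10^-19)(0.0962)] = 0.0202 m.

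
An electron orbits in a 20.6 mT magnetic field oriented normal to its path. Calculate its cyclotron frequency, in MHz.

f ≈ 576 MHz

f = qB/(2πm) = (1×1.60×10^-19)(0.0206) / [2π(9.11×10^-31)] = 5.76×10^8 Hz.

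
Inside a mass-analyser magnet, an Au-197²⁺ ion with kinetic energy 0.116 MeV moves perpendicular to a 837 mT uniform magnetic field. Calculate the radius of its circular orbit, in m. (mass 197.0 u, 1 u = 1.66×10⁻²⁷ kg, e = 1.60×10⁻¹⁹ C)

r ≈ 0.411 m

Convert the energy: K = 0.116 MeV = 1.86×10^-14 J.
v = √(2K/m) = √(2·1.86×10^-14/3.27×10^-25) = 3.37×10^5 m/s.
r = mv/(qB) = (3.27×10^-25)(3.37×10^5) / [(2×1.60×10^-19)(0.837)] = 0.411 m.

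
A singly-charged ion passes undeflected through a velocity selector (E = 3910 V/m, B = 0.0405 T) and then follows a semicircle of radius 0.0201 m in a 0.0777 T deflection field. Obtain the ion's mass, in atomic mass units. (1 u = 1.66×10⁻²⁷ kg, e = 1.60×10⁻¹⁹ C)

v = E/B₁ = 9.65×10^4 m/s.
From r = mv/(qB₂), m = qB₂r/v = (1×1.60×10^-19)(0.0777)(0.0201) / (9.65×10^4) = 2.59×10^-27 kg.
In atomic mass units: m = 2.59×10^-27 / 1.66×10^-27 = 1.56 u.

m ≈ 1.56 u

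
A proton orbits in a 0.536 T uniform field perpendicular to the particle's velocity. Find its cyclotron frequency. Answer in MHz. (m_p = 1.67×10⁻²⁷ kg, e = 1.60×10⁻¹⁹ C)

f ≈ 8.17 MHz

f = qB/(2πm) = (1×1.60×10^-19)(0.536) / [2π(1.67×10^-27)] = 8.17×10^6 Hz.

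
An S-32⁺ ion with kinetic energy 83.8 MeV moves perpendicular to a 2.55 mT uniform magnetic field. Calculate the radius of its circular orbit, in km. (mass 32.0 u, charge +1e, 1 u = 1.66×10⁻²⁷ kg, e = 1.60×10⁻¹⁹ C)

r ≈ 2.93 km

Convert the energy: K = 83.8 MeV = 1.34×10^-11 J.
v = √(2K/m) = √(2·1.34×10^-11/5.31×10^-26) = 2.25×10^7 m/s.
r = mv/(qB) = (5.31×10^-26)(2.25×10^7) / [(1×1.60×10^-19)(2.55×10^-3)] = 2930 m.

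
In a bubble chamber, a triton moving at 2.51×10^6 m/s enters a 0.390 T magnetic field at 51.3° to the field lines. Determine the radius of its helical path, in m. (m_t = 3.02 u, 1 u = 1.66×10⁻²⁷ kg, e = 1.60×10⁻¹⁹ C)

Only the perpendicular component v⊥ = v sin51.3° = 1.96×10^6 m/s is bent by the field.
r = m v⊥ /(qB) = (5.01×10^-27)(1.96×10^6) / [(1×1.60×10^-19)(0.390)] = 0.157 m.

r ≈ 0.157 m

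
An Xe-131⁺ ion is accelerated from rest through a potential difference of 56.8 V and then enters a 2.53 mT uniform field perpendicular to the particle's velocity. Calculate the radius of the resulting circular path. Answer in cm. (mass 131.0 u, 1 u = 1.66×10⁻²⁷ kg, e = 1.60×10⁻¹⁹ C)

The kinetic energy gained is K = qV = (1×1.60×10^-19)(56.8) = 9.09×10^-18 J.
v = √(2K/m) = 9140 m/s.
r = mv/(qB) = (2.17×10^-25)(9140) / [(1×1.60×10^-19)(2.53×10^-3)] = 4.91 m.

r ≈ 491 cm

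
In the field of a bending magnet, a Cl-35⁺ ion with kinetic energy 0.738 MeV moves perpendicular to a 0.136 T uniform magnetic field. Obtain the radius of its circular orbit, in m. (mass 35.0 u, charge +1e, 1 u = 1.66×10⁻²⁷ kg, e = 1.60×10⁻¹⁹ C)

Convert the energy: K = 0.738 MeV = 1.18×10^-13 J.
v = √(2K/m) = √(2·1.18×10^-13/5.81×10^-26) = 2.02×10^6 m/s.
r = mv/(qB) = (5.81×10^-26)(2.02×10^6) / [(1×1.60×10^-19)(0.136)] = 5.38 m.

r ≈ 5.38 m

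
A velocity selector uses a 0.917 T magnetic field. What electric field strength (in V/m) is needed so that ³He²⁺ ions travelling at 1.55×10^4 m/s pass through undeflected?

qE = qvB ⇒ E = vB = (1.55×10^4)(0.917) = 1.42×10^4 V/m.

E ≈ 1.42×10^4 V/m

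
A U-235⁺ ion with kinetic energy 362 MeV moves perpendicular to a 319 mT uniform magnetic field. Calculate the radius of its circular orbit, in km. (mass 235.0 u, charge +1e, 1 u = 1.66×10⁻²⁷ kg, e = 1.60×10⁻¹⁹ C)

r ≈ 0.132 km

Convert the energy: K = 362 MeV = 5.79×10^-11 J.
v = √(2K/m) = √(2·5.79×10^-11/3.90×10^-25) = 1.72×10^7 m/s.
r = mv/(qB) = (3.90×10^-25)(1.72×10^7) / [(1×1.60×10^-19)(0.319)] = 132 m.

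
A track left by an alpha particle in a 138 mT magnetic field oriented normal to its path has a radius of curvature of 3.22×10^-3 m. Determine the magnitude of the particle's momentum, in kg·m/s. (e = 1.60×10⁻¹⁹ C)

Since qvB = mv²/r, the momentum p = mv = qBr.
p = (2×1.60×10^-19)(0.138)(3.22×10^-3) = 1.42×10^-22 kg·m/s.

p ≈ 1.42×10^-22 kg·m/s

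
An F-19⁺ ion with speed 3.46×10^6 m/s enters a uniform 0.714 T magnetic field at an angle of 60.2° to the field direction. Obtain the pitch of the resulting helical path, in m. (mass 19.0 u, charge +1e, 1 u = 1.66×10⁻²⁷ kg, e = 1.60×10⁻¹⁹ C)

pitch ≈ 2.98 m

The velocity component along B is v∥ = v cos60.2° = 1.72×10^6 m/s.
The cyclotron period T = 2πm/(qB) = 1.73×10^-6 s is set by m, q, B alone.
Pitch = v∥·T = (1.72×10^6)(1.73×10^-6) = 2.98 m.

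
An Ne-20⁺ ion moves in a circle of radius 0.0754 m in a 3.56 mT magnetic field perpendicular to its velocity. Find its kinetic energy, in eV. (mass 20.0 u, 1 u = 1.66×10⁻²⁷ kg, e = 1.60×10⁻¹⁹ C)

v = qBr/m = (1×1.60×10^-19)(3.56×10^-3)(0.0754) / (3.32×10^-26) = 1290 m/s.
K = ½mv² = 0.5·(3.32×10^-26)·(1290)² = 2.78×10^-20 J = 0.174 eV.

K ≈ 0.174 eV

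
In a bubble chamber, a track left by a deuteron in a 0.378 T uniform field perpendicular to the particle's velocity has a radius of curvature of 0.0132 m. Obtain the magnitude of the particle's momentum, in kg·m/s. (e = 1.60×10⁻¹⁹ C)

p ≈ 7.98×10^-22 kg·m/s

Since qvB = mv²/r, the momentum p = mv = qBr.
p = (1×1.60×10^-19)(0.378)(0.0132) = 7.98×10^-22 kg·m/s.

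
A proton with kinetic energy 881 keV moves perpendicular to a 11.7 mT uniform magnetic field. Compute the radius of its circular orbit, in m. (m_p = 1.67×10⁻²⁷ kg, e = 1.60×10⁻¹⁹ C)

r ≈ 11.6 m

Convert the energy: K = 881 keV = 1.41×10^-13 J.
v = √(2K/m) = √(2·1.41×10^-13/1.67×10^-27) = 1.30×10^7 m/s.
r = mv/(qB) = (1.67×10^-27)(1.30×10^7) / [(1×1.60×10^-19)(0.0117)] = 11.6 m.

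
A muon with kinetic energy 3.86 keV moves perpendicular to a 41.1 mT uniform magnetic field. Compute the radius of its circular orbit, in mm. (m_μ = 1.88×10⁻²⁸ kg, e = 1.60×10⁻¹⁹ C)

Convert the energy: K = 3.86 keV = 6.18×10^-16 J.
v = √(2K/m) = √(2·6.18×10^-16/1.88×10^-28) = 2.56×10^6 m/s.
r = mv/(qB) = (1.88×10^-28)(2.56×10^6) / [(1×1.60×10^-19)(0.0411)] = 0.0733 m.

r ≈ 73.3 mm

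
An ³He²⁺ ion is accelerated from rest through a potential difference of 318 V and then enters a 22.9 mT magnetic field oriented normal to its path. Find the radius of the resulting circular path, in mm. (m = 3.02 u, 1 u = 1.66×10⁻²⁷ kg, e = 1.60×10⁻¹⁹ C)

r ≈ 138 mm

The kinetic energy gained is K = qV = (2×1.60×10^-19)(318) = 1.02×10^-16 J.
v = √(2K/m) = 2.01×10^5 m/s.
r = mv/(qB) = (5.01×10^-27)(2.01×10^5) / [(2×1.60×10^-19)(0.0229)] = 0.138 m.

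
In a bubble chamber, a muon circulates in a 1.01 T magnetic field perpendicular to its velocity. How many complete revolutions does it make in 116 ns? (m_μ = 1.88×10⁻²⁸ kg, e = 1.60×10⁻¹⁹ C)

T = 2πm/(qB) = 2π(1.88×10^-28) / [(1×1.60×10^-19)(1.01)] = 7.3096×10^-9 s.
N = t/T = 1.16×10^-7 / 7.3096×10^-9 ≈ 15.87, so 15 complete revolutions.

N = 15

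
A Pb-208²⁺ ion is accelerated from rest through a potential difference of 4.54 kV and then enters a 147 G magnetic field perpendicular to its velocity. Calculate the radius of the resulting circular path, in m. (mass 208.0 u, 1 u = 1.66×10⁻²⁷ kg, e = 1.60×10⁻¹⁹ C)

The kinetic energy gained is K = qV = (2×1.60×10^-19)(4540) = 1.45×10^-15 J.
v = √(2K/m) = 9.17×10^4 m/s.
r = mv/(qB) = (3.45×10^-25)(9.17×10^4) / [(2×1.60×10^-19)(0.0147)] = 6.73 m.

r ≈ 6.73 m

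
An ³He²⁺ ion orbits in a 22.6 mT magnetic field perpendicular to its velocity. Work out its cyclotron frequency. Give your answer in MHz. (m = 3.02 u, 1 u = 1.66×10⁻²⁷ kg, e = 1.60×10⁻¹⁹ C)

f = qB/(2πm) = (2×1.60×10^-19)(0.0226) / [2π(5.01×10^-27)] = 2.30×10^5 Hz.

f ≈ 0.230 MHz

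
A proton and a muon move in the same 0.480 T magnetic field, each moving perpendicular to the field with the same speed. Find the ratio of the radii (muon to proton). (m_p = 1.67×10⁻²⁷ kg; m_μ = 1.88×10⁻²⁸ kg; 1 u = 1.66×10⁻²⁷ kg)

r = mv/(qB) ⇒ at equal v, r ∝ m/q.
r_{muon}/r_{proton} = 0.113.

ratio ≈ 0.113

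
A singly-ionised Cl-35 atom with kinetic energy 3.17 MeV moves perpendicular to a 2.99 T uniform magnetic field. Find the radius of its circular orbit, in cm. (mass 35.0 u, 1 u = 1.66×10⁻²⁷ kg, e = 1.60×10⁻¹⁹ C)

r ≈ 50.7 cm

Convert the energy: K = 3.17 MeV = 5.07×10^-13 J.
v = √(2K/m) = √(2·5.07×10^-13/5.81×10^-26) = 4.18×10^6 m/s.
r = mv/(qB) = (5.81×10^-26)(4.18×10^6) / [(1×1.60×10^-19)(2.99)] = 0.507 m.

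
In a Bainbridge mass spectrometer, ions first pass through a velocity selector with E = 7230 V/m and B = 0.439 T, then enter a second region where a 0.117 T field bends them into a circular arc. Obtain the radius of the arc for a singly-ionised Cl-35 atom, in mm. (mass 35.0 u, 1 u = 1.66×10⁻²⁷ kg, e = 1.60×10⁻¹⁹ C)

r ≈ 51.1 mm

The selector passes v = E/B = 7230/0.439 = 1.65×10^4 m/s.
In the deflection region, r = mv/(qB₂) = (5.81×10^-26)(1.65×10^4) / [(1×1.60×10^-19)(0.117)] = 0.0511 m.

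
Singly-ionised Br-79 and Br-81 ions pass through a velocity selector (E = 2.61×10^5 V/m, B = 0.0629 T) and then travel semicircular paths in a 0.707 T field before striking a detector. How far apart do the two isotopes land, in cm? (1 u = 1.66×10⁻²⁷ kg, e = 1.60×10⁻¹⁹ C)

Both emerge at v = E/B₁ = 4.15×10^6 m/s.
r = mv/(qB₂), so r₁ = 4.810 m and r₂ = 4.932 m, giving Δr = 0.122 m.
After a semicircle each ion lands a diameter 2r from the entry slit, so the separation is 2Δr = 0.244 m.

Δd ≈ 24.4 cm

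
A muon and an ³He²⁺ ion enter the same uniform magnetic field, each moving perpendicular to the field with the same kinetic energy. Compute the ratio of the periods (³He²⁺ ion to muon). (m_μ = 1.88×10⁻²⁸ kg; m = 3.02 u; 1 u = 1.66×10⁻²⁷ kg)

ratio ≈ 13.3

T = 2πm/(qB) is independent of speed, so T₂/T₁ = (m₂/q₂)/(m₁/q₁).
T_{³He²⁺ ion}/T_{muon} = (5.01×10^-27/2e) / (1.88×10^-28/1e) = 13.3.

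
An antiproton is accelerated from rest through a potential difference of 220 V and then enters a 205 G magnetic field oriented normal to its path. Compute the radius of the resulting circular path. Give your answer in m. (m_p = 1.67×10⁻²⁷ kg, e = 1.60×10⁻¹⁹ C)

r ≈ 0.105 m

The kinetic energy gained is K = qV = (1×1.60×10^-19)(220) = 3.52×10^-17 J.
v = √(2K/m) = 2.05×10^5 m/s.
r = mv/(qB) = (1.67×10^-27)(2.05×10^5) / [(1×1.60×10^-19)(0.0205)] = 0.105 m.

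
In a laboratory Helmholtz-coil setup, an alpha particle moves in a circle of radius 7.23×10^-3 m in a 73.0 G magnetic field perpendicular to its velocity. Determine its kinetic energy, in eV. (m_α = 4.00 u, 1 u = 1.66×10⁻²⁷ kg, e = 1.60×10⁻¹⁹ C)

K ≈ 0.134 eV

v = qBr/m = (2×1.60×10^-19)(7.30×10^-3)(7.23×10^-3) / (6.64×10^-27) = 2540 m/s.
K = ½mv² = 0.5·(6.64×10^-27)·(2540)² = 2.15×10^-20 J = 0.134 eV.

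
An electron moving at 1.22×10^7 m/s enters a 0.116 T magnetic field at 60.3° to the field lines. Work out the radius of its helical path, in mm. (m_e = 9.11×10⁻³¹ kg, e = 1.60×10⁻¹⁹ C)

Only the perpendicular component v⊥ = v sin60.3° = 1.06×10^7 m/s is bent by the field.
r = m v⊥ /(qB) = (9.11×10^-31)(1.06×10^7) / [(1×1.60×10^-19)(0.116)] = 5.20×10^-4 m.

r ≈ 0.520 mm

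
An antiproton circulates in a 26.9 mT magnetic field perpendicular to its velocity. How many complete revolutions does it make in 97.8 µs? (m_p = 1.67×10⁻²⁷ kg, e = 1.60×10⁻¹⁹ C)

N = 40

T = 2πm/(qB) = 2π(1.67×10^-27) / [(1×1.60×10^-19)(0.0269)] = 2.4379×10^-6 s.
N = t/T = 9.78×10^-5 / 2.4379×10^-6 ≈ 40.12, so 40 complete revolutions.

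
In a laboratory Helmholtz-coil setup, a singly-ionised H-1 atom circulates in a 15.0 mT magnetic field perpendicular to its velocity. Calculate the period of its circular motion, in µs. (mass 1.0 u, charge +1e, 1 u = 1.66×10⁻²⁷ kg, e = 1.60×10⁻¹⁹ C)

T ≈ 4.35 µs

The cyclotron period is independent of speed: T = 2πm/(qB).
T = 2π(1.66×10^-27) / [(1×1.60×10^-19)(0.0150)] = 4.35×10^-6 s.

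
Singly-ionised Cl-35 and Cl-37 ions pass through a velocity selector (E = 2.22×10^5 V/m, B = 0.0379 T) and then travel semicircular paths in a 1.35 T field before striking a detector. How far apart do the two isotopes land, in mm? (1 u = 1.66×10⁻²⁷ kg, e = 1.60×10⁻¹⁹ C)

Both emerge at v = E/B₁ = 5.86×10^6 m/s.
r = mv/(qB₂), so r₁ = 1.5756 m and r₂ = 1.6656 m, giving Δr = 0.0900 m.
After a semicircle each ion lands a diameter 2r from the entry slit, so the separation is 2Δr = 0.180 m.

Δd ≈ 180 mm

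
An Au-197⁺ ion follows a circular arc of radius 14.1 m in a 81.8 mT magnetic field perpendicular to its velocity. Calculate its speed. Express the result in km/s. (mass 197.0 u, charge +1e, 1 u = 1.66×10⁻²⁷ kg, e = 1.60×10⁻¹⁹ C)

v ≈ 564 km/s

From qvB = mv²/r, v = qBr/m.
v = (1×1.60×10^-19)(0.0818)(14.1) / (3.27×10^-25) = 5.64×10^5 m/s.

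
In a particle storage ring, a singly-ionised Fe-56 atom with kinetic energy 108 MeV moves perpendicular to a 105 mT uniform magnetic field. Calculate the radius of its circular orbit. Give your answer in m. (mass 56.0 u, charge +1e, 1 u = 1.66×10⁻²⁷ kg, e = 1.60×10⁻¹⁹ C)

r ≈ 107 m

Convert the energy: K = 108 MeV = 1.73×10^-11 J.
v = √(2K/m) = √(2·1.73×10^-11/9.30×10^-26) = 1.93×10^7 m/s.
r = mv/(qB) = (9.30×10^-26)(1.93×10^7) / [(1×1.60×10^-19)(0.105)] = 107 m.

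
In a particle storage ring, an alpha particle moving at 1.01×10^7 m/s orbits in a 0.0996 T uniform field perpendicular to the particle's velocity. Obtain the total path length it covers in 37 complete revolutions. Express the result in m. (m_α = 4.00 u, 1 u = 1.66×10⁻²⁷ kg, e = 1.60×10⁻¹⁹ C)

L ≈ 489 m

r = mv/(qB) = 2.10 m, so one revolution covers 2πr = 13.2 m.
In 37 revolutions: L = 37·2πr = 489 m.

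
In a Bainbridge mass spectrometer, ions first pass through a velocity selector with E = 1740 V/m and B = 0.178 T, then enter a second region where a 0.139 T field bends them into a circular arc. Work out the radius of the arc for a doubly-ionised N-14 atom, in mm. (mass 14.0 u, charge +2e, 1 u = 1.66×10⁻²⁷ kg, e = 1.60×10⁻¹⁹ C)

r ≈ 5.11 mm

The selector passes v = E/B = 1740/0.178 = 9780 m/s.
In the deflection region, r = mv/(qB₂) = (2.32×10^-26)(9780) / [(2×1.60×10^-19)(0.139)] = 5.11×10^-3 m.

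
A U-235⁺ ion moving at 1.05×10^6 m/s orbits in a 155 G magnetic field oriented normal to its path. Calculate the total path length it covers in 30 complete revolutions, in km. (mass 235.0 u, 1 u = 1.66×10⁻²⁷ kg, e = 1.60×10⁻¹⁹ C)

L ≈ 31.1 km

r = mv/(qB) = 165 m, so one revolution covers 2πr = 1040 m.
In 30 revolutions: L = 30·2πr = 3.11×10^4 m.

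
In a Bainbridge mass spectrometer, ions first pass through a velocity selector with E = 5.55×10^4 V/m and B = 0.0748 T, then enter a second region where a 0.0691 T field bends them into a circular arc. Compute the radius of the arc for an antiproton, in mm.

The selector passes v = E/B = 5.55×10^4/0.0748 = 7.42×10^5 m/s.
In the deflection region, r = mv/(qB₂) = (1.67×10^-27)(7.42×10^5) / [(1×1.60×10^-19)(0.0691)] = 0.112 m.

r ≈ 112 mm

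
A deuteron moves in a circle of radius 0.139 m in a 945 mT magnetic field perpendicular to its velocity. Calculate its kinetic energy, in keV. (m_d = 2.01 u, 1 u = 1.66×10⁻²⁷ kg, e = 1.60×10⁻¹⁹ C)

K ≈ 414 keV

v = qBr/m = (1×1.60×10^-19)(0.945)(0.139) / (3.34×10^-27) = 6.30×10^6 m/s.
K = ½mv² = 0.5·(3.34×10^-27)·(6.30×10^6)² = 6.62×10^-14 J = 414 keV.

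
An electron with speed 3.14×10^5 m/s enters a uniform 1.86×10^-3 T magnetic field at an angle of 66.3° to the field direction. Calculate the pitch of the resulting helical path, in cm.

pitch ≈ 0.243 cm

The velocity component along B is v∥ = v cos66.3° = 1.26×10^5 m/s.
The cyclotron period T = 2πm/(qB) = 1.92×10^-8 s is set by m, q, B alone.
Pitch = v∥·T = (1.26×10^5)(1.92×10^-8) = 2.43×10^-3 m.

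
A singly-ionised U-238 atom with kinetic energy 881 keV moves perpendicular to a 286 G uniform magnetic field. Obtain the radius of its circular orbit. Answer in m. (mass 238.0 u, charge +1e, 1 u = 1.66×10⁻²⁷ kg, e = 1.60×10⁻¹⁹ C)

Convert the energy: K = 881 keV = 1.41×10^-13 J.
v = √(2K/m) = √(2·1.41×10^-13/3.95×10^-25) = 8.45×10^5 m/s.
r = mv/(qB) = (3.95×10^-25)(8.45×10^5) / [(1×1.60×10^-19)(0.0286)] = 72.9 m.

r ≈ 72.9 m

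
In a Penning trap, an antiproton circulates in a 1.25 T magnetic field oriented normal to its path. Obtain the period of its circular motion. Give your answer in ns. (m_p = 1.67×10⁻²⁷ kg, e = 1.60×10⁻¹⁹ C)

The cyclotron period is independent of speed: T = 2πm/(qB).
T = 2π(1.67×10^-27) / [(1×1.60×10^-19)(1.25)] = 5.25×10^-8 s.

T ≈ 52.5 ns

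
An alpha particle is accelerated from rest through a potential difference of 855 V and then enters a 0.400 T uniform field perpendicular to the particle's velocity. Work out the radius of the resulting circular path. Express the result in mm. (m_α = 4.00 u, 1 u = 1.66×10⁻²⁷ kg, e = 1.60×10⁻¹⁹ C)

r ≈ 14.9 mm

The kinetic energy gained is K = qV = (2×1.60×10^-19)(855) = 2.74×10^-16 J.
v = √(2K/m) = 2.87×10^5 m/s.
r = mv/(qB) = (6.64×10^-27)(2.87×10^5) / [(2×1.60×10^-19)(0.400)] = 0.0149 m.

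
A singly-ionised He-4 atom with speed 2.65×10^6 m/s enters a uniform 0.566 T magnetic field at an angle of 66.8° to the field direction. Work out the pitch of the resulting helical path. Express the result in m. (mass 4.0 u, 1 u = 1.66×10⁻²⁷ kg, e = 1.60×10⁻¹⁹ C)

pitch ≈ 0.481 m

The velocity component along B is v∥ = v cos66.8° = 1.04×10^6 m/s.
The cyclotron period T = 2πm/(qB) = 4.61×10^-7 s is set by m, q, B alone.
Pitch = v∥·T = (1.04×10^6)(4.61×10^-7) = 0.481 m.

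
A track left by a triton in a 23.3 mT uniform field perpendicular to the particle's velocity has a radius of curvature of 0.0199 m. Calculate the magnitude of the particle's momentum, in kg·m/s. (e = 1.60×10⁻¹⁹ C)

Since qvB = mv²/r, the momentum p = mv = qBr.
p = (1×1.60×10^-19)(0.0233)(0.0199) = 7.42×10^-23 kg·m/s.

p ≈ 7.42×10^-23 kg·m/s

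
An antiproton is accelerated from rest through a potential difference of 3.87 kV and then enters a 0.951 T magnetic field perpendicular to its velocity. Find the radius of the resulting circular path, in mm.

The kinetic energy gained is K = qV = (1×1.60×10^-19)(3870) = 6.19×10^-16 J.
v = √(2K/m) = 8.61×10^5 m/s.
r = mv/(qB) = (1.67×10^-27)(8.61×10^5) / [(1×1.60×10^-19)(0.951)] = 9.45×10^-3 m.

r ≈ 9.45 mm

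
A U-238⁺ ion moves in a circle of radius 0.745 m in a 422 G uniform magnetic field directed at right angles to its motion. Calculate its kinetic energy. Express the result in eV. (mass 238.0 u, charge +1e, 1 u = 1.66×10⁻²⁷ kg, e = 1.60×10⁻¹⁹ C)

v = qBr/m = (1×1.60×10^-19)(0.0422)(0.745) / (3.95×10^-25) = 1.27×10^4 m/s.
K = ½mv² = 0.5·(3.95×10^-25)·(1.27×10^4)² = 3.20×10^-17 J = 200 eV.

K ≈ 200 eV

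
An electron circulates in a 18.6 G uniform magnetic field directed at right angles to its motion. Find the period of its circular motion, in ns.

The cyclotron period is independent of speed: T = 2πm/(qB).
T = 2π(9.11×10^-31) / [(1×1.60×10^-19)(1.86×10^-3)] = 1.92×10^-8 s.

T ≈ 19.2 ns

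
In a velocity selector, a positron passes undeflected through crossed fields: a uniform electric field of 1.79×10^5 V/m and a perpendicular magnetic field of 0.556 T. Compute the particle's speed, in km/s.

For zero net force, qE = qvB, so v = E/B.
v = (1.79×10^5) / (0.556) = 3.22×10^5 m/s.

v ≈ 322 km/s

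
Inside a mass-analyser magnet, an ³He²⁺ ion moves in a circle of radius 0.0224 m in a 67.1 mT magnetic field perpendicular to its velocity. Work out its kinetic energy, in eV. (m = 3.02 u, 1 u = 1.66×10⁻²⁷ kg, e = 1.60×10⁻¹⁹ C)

v = qBr/m = (2×1.60×10^-19)(0.0671)(0.0224) / (5.01×10^-27) = 9.59×10^4 m/s.
K = ½mv² = 0.5·(5.01×10^-27)·(9.59×10^4)² = 2.31×10^-17 J = 144 eV.

K ≈ 144 eV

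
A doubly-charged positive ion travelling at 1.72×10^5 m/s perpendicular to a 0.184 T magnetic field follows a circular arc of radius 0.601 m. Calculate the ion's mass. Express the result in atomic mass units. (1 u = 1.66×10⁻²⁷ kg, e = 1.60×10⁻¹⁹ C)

m ≈ 124 u

qvB = mv²/r ⇒ m = qBr/v.
m = (2×1.60×10^-19)(0.184)(0.601) / (1.72×10^5) = 2.06×10^-25 kg = 124 u.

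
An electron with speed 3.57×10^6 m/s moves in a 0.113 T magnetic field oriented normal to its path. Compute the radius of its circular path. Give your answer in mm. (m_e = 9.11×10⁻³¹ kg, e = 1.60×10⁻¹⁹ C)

r ≈ 0.180 mm

The magnetic force provides the centripetal force: qvB = mv²/r, so r = mv/(qB).
r = (9.11×10^-31 kg)(3.57×10^6 m/s) / [(1×1.60×10^-19 C)(0.113 T)] = 1.80×10^-4 m.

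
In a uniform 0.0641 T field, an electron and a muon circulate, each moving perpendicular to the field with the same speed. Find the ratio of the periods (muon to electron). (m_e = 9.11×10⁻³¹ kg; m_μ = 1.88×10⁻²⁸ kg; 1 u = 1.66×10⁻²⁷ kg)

T = 2πm/(qB) is independent of speed, so T₂/T₁ = (m₂/q₂)/(m₁/q₁).
T_{muon}/T_{electron} = (1.88×10^-28/1e) / (9.11×10^-31/1e) = 206.

ratio ≈ 206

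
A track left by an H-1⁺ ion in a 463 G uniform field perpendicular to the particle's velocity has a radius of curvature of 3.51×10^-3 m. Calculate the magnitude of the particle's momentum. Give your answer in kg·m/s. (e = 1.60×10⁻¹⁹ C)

Since qvB = mv²/r, the momentum p = mv = qBr.
p = (1×1.60×10^-19)(0.0463)(3.51×10^-3) = 2.60×10^-23 kg·m/s.

p ≈ 2.60×10^-23 kg·m/s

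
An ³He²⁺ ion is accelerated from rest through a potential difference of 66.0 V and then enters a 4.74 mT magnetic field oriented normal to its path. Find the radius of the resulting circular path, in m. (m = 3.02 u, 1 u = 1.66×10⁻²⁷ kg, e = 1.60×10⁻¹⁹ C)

The kinetic energy gained is K = qV = (2×1.60×10^-19)(66.0) = 2.11×10^-17 J.
v = √(2K/m) = 9.18×10^4 m/s.
r = mv/(qB) = (5.01×10^-27)(9.18×10^4) / [(2×1.60×10^-19)(4.74×10^-3)] = 0.303 m.

r ≈ 0.303 m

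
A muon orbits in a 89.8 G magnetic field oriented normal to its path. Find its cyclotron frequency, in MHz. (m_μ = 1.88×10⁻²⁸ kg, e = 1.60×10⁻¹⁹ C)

f = qB/(2πm) = (1×1.60×10^-19)(8.98×10^-3) / [2π(1.88×10^-28)] = 1.22×10^6 Hz.

f ≈ 1.22 MHz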